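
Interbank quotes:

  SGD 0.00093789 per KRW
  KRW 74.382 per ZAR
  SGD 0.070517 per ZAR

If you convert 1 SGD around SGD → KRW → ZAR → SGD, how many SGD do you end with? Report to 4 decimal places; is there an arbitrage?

Around SGD → KRW → ZAR → SGD: 1 ÷ 0.00093789 ÷ 74.382 × 0.070517 = 1.010821
Product > 1; profitable direction is SGD → KRW → ZAR → SGD.

1.0108 (arbitrage exists)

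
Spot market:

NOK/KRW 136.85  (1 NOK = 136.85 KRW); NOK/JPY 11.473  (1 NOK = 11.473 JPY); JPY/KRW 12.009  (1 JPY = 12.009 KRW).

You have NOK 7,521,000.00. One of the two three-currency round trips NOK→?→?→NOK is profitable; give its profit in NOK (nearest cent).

Profit: NOK 51,070.09

Profitable loop is NOK → JPY → KRW → NOK:
NOK 7,521,000.00 × 11.473 = JPY 86,288,433
JPY 86,288,433 × 12.009 = KRW 1,036,237,792
KRW 1,036,237,792 ÷ 136.85 = NOK 7,572,070.09
Profit = NOK 7,572,070.09 − NOK 7,521,000.00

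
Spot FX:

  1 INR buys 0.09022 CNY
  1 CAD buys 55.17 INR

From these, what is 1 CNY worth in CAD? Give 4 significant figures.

CNY/CAD = 0.2009

1 CNY ÷ 0.09022 = 11.084 INR
11.084 INR ÷ 55.17 = 0.200907 CAD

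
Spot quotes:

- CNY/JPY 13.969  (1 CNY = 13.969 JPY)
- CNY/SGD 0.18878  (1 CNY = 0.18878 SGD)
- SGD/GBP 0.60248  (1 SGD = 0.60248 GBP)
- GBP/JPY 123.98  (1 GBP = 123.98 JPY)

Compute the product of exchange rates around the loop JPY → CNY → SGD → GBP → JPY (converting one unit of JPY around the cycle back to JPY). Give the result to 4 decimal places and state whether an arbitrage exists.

Around JPY → CNY → SGD → GBP → JPY: 1 ÷ 13.969 × 0.18878 × 0.60248 × 123.98 = 1.009450
Product > 1; profitable direction is JPY → CNY → SGD → GBP → JPY.

1.0095 (arbitrage exists)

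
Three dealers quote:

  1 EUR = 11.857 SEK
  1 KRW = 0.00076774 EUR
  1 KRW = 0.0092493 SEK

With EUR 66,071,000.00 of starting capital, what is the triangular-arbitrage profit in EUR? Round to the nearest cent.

Profitable loop is EUR → KRW → SEK → EUR:
EUR 66,071,000.00 ÷ 0.00076774 = KRW 86,059,082,502
KRW 86,059,082,502 × 0.0092493 = SEK 795,986,271.78
SEK 795,986,271.78 ÷ 11.857 = EUR 67,132,181.14
Profit = EUR 67,132,181.14 − EUR 66,071,000.00

Profit: EUR 1,061,181.14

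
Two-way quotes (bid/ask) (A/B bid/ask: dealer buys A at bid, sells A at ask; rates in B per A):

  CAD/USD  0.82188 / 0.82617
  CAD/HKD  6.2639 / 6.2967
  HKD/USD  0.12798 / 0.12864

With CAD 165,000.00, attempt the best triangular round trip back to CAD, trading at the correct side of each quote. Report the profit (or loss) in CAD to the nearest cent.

Net profit: CAD 2,418.45

Best loop CAD → USD → HKD → CAD:
CAD 165,000.00 × 0.82188 (sell CAD at bid) = USD 135,610.20
USD 135,610.20 ÷ 0.12864 (buy HKD at ask) = HKD 1,054,183.77
HKD 1,054,183.77 ÷ 6.2967 (buy CAD at ask) = CAD 167,418.45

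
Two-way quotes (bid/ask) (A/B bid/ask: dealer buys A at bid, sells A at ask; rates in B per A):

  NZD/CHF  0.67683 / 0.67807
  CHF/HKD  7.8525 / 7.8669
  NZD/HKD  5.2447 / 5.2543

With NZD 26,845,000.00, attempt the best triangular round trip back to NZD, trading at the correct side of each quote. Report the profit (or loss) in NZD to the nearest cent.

Best loop NZD → CHF → HKD → NZD:
NZD 26,845,000.00 × 0.67683 (sell NZD at bid) = CHF 18,169,501.35
CHF 18,169,501.35 × 7.8525 (sell CHF at bid) = HKD 142,676,009.35
HKD 142,676,009.35 ÷ 5.2543 (buy NZD at ask) = NZD 27,154,142.20

Net profit: NZD 309,142.20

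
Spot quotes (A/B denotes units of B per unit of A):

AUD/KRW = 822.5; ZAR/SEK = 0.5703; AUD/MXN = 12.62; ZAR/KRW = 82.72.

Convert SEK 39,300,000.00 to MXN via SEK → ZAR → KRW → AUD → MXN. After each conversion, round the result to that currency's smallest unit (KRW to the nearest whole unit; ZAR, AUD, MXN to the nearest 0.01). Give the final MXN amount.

SEK 39,300,000.00 ÷ 0.5703 = ZAR 68,911,099.42
ZAR 68,911,099.42 × 82.72 = KRW 5,700,326,144
KRW 5,700,326,144 ÷ 822.5 = AUD 6,930,487.71
AUD 6,930,487.71 × 12.62 = MXN 87,462,754.90

MXN 87,462,754.90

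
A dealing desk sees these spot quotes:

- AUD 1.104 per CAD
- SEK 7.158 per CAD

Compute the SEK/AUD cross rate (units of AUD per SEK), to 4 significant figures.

SEK/AUD = 0.1542

1 SEK ÷ 7.158 = 0.139704 CAD
0.139704 CAD × 1.104 = 0.154233 AUD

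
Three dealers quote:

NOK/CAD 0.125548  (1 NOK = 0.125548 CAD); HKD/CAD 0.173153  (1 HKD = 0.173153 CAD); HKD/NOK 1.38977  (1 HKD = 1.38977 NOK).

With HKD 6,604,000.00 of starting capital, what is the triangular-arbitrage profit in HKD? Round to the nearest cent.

Profitable loop is HKD → NOK → CAD → HKD:
HKD 6,604,000.00 × 1.38977 = NOK 9,178,041.08
NOK 9,178,041.08 × 0.125548 = CAD 1,152,284.70
CAD 1,152,284.70 ÷ 0.173153 = HKD 6,654,719.82
Profit = HKD 6,654,719.82 − HKD 6,604,000.00

Profit: HKD 50,719.82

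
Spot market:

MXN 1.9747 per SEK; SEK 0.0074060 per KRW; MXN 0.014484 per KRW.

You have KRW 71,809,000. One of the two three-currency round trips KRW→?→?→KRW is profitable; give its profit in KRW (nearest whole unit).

Profit: KRW 697,209

Profitable loop is KRW → SEK → MXN → KRW:
KRW 71,809,000 × 0.0074060 = SEK 531,817.45
SEK 531,817.45 × 1.9747 = MXN 1,050,179.93
MXN 1,050,179.93 ÷ 0.014484 = KRW 72,506,209
Profit = KRW 72,506,209 − KRW 71,809,000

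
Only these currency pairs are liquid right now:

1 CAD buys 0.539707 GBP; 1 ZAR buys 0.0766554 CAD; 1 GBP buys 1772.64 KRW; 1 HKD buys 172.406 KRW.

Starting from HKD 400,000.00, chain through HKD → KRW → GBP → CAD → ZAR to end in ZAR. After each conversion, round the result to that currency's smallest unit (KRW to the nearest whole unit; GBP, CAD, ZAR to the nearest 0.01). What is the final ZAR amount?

HKD 400,000.00 × 172.406 = KRW 68,962,400
KRW 68,962,400 ÷ 1772.64 = GBP 38,903.78
GBP 38,903.78 ÷ 0.539707 = CAD 72,083.15
CAD 72,083.15 ÷ 0.0766554 = ZAR 940,353.19

ZAR 940,353.19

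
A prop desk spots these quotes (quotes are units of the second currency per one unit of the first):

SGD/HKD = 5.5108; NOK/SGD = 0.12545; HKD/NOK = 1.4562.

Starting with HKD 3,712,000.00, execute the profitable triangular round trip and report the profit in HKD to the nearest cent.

Profitable loop is HKD → NOK → SGD → HKD:
HKD 3,712,000.00 × 1.4562 = NOK 5,405,414.40
NOK 5,405,414.40 × 0.12545 = SGD 678,109.24
SGD 678,109.24 × 5.5108 = HKD 3,736,924.38
Profit = HKD 3,736,924.38 − HKD 3,712,000.00

Profit: HKD 24,924.38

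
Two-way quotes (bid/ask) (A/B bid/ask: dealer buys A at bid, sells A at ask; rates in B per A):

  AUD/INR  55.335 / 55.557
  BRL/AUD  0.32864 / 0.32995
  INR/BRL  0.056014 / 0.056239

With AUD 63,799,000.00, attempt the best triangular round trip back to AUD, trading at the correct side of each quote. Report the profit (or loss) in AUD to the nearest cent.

Net profit: AUD 1,188,644.31

Best loop AUD → INR → BRL → AUD:
AUD 63,799,000.00 × 55.335 (sell AUD at bid) = INR 3,530,317,665.00
INR 3,530,317,665.00 × 0.056014 (sell INR at bid) = BRL 197,747,213.69
BRL 197,747,213.69 × 0.32864 (sell BRL at bid) = AUD 64,987,644.31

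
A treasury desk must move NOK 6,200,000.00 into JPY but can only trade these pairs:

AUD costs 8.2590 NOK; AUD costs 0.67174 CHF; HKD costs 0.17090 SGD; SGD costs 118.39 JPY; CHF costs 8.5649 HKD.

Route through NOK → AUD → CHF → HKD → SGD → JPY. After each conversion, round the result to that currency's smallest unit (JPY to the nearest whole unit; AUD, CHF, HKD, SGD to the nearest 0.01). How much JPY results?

NOK 6,200,000.00 ÷ 8.2590 = AUD 750,696.21
AUD 750,696.21 × 0.67174 = CHF 504,272.67
CHF 504,272.67 × 8.5649 = HKD 4,319,044.99
HKD 4,319,044.99 × 0.17090 = SGD 738,124.79
SGD 738,124.79 × 118.39 = JPY 87,386,594

JPY 87,386,594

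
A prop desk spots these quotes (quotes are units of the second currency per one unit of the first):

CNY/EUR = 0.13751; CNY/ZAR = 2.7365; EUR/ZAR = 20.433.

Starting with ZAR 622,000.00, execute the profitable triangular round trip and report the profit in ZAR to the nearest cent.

Profitable loop is ZAR → CNY → EUR → ZAR:
ZAR 622,000.00 ÷ 2.7365 = CNY 227,297.64
CNY 227,297.64 × 0.13751 = EUR 31,255.70
EUR 31,255.70 × 20.433 = ZAR 638,647.70
Profit = ZAR 638,647.70 − ZAR 622,000.00

Profit: ZAR 16,647.70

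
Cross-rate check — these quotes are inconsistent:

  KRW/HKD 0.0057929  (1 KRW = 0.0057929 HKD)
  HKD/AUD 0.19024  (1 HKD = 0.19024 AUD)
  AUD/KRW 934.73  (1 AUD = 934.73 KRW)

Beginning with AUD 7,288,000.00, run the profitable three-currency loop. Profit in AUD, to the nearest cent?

Profitable loop is AUD → KRW → HKD → AUD:
AUD 7,288,000.00 × 934.73 = KRW 6,812,312,240
KRW 6,812,312,240 × 0.0057929 = HKD 39,463,043.58
HKD 39,463,043.58 × 0.19024 = AUD 7,507,449.41
Profit = AUD 7,507,449.41 − AUD 7,288,000.00

Profit: AUD 219,449.41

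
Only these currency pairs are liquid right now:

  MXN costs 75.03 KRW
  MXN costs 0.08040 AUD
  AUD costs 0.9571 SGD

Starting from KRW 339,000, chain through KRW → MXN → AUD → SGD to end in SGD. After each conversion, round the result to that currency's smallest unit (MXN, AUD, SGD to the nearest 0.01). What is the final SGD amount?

KRW 339,000 ÷ 75.03 = MXN 4,518.19
MXN 4,518.19 × 0.08040 = AUD 363.26
AUD 363.26 × 0.9571 = SGD 347.68

SGD 347.68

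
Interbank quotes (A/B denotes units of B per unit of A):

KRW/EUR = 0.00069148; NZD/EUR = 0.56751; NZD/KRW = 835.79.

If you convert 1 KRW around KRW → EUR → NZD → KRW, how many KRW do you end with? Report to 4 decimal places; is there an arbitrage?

1.0184 (arbitrage exists)

Around KRW → EUR → NZD → KRW: 1 × 0.00069148 ÷ 0.56751 × 835.79 = 1.018365
Product > 1; profitable direction is KRW → EUR → NZD → KRW.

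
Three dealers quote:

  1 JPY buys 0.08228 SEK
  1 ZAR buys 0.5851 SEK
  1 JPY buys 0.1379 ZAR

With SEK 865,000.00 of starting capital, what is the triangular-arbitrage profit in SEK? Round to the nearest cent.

Profitable loop is SEK → ZAR → JPY → SEK:
SEK 865,000.00 ÷ 0.5851 = ZAR 1,478,379.76
ZAR 1,478,379.76 ÷ 0.1379 = JPY 10,720,665
JPY 10,720,665 × 0.08228 = SEK 882,096.35
Profit = SEK 882,096.35 − SEK 865,000.00

Profit: SEK 17,096.35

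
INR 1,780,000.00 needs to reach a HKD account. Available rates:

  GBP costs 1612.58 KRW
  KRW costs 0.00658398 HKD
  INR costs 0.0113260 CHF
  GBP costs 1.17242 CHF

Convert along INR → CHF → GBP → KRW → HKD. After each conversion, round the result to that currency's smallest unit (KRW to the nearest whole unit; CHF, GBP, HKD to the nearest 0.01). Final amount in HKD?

INR 1,780,000.00 × 0.0113260 = CHF 20,160.28
CHF 20,160.28 ÷ 1.17242 = GBP 17,195.44
GBP 17,195.44 × 1612.58 = KRW 27,729,023
KRW 27,729,023 × 0.00658398 = HKD 182,567.33

HKD 182,567.33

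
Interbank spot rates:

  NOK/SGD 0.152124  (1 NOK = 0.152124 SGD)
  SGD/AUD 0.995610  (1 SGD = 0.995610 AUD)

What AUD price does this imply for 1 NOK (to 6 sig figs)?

NOK/AUD = 0.151456

1 NOK × 0.152124 = 0.152124 SGD
0.152124 SGD × 0.995610 = 0.151456 AUD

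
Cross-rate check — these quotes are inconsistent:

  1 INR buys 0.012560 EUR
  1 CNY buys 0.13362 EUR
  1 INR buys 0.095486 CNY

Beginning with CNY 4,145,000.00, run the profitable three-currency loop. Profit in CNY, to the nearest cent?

Profit: CNY 65,620.14

Profitable loop is CNY → EUR → INR → CNY:
CNY 4,145,000.00 × 0.13362 = EUR 553,854.90
EUR 553,854.90 ÷ 0.012560 = INR 44,096,727.71
INR 44,096,727.71 × 0.095486 = CNY 4,210,620.14
Profit = CNY 4,210,620.14 − CNY 4,145,000.00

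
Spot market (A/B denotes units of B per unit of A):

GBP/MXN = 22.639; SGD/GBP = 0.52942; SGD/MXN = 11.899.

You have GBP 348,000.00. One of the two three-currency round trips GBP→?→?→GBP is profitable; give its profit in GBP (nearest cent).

Profitable loop is GBP → MXN → SGD → GBP:
GBP 348,000.00 × 22.639 = MXN 7,878,372.00
MXN 7,878,372.00 ÷ 11.899 = SGD 662,103.71
SGD 662,103.71 × 0.52942 = GBP 350,530.94
Profit = GBP 350,530.94 − GBP 348,000.00

Profit: GBP 2,530.94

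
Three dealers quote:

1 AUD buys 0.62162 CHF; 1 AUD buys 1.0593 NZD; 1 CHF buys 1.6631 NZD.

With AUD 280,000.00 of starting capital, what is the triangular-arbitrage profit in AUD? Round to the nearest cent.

Profit: AUD 6,902.06

Profitable loop is AUD → NZD → CHF → AUD:
AUD 280,000.00 × 1.0593 = NZD 296,604.00
NZD 296,604.00 ÷ 1.6631 = CHF 178,344.06
CHF 178,344.06 ÷ 0.62162 = AUD 286,902.06
Profit = AUD 286,902.06 − AUD 280,000.00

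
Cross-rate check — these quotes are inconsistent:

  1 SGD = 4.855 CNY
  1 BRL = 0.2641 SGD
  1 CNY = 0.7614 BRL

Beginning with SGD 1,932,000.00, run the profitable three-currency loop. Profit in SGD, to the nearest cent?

Profitable loop is SGD → BRL → CNY → SGD:
SGD 1,932,000.00 ÷ 0.2641 = BRL 7,315,410.83
BRL 7,315,410.83 ÷ 0.7614 = CNY 9,607,841.91
CNY 9,607,841.91 ÷ 4.855 = SGD 1,978,958.17
Profit = SGD 1,978,958.17 − SGD 1,932,000.00

Profit: SGD 46,958.17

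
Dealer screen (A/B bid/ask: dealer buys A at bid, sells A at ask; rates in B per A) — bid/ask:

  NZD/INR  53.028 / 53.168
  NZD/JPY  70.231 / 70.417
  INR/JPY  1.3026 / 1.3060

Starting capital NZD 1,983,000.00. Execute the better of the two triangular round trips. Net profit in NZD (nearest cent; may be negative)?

Best loop NZD → JPY → INR → NZD:
NZD 1,983,000.00 × 70.231 (sell NZD at bid) = JPY 139,268,073
JPY 139,268,073 ÷ 1.3060 (buy INR at ask) = INR 106,637,115.62
INR 106,637,115.62 ÷ 53.168 (buy NZD at ask) = NZD 2,005,663.47

Net profit: NZD 22,663.47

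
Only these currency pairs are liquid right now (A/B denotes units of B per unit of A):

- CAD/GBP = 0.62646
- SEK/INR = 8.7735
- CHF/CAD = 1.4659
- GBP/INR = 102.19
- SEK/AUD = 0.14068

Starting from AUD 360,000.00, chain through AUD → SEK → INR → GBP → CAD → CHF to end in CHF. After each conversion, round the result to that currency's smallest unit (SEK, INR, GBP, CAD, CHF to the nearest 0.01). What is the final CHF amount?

CHF 239,241.73

AUD 360,000.00 ÷ 0.14068 = SEK 2,558,999.15
SEK 2,558,999.15 × 8.7735 = INR 22,451,379.04
INR 22,451,379.04 ÷ 102.19 = GBP 219,702.31
GBP 219,702.31 ÷ 0.62646 = CAD 350,704.45
CAD 350,704.45 ÷ 1.4659 = CHF 239,241.73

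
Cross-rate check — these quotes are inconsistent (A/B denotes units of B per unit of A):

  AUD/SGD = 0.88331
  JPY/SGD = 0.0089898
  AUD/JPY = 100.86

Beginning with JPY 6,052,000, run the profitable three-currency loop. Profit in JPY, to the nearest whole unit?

Profitable loop is JPY → SGD → AUD → JPY:
JPY 6,052,000 × 0.0089898 = SGD 54,406.27
SGD 54,406.27 ÷ 0.88331 = AUD 61,593.63
AUD 61,593.63 × 100.86 = JPY 6,212,334
Profit = JPY 6,212,334 − JPY 6,052,000

Profit: JPY 160,334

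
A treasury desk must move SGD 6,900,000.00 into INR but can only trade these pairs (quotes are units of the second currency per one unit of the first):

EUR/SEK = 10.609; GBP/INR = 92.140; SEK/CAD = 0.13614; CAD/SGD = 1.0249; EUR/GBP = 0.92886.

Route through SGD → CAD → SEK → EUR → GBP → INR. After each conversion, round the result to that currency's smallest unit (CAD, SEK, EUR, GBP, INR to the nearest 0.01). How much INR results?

SGD 6,900,000.00 ÷ 1.0249 = CAD 6,732,364.13
CAD 6,732,364.13 ÷ 0.13614 = SEK 49,451,771.19
SEK 49,451,771.19 ÷ 10.609 = EUR 4,661,303.72
EUR 4,661,303.72 × 0.92886 = GBP 4,329,698.57
GBP 4,329,698.57 × 92.140 = INR 398,938,426.24

INR 398,938,426.24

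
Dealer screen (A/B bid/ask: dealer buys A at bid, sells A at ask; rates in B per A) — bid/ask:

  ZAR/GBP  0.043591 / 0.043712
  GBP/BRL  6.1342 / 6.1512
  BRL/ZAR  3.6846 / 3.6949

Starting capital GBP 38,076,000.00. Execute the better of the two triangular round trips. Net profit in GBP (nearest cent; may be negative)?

Net profit: GBP 249,524.19

Best loop GBP → ZAR → BRL → GBP:
GBP 38,076,000.00 ÷ 0.043712 (buy ZAR at ask) = ZAR 871,065,153.73
ZAR 871,065,153.73 ÷ 3.6949 (buy BRL at ask) = BRL 235,747,964.42
BRL 235,747,964.42 ÷ 6.1512 (buy GBP at ask) = GBP 38,325,524.19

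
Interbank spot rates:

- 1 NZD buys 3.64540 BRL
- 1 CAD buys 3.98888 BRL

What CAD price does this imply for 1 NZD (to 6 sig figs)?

NZD/CAD = 0.913891

1 NZD × 3.64540 = 3.6454 BRL
3.6454 BRL ÷ 3.98888 = 0.913891 CAD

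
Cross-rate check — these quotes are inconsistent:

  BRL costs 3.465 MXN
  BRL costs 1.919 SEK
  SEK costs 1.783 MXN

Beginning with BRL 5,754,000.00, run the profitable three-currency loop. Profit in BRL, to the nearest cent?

Profit: BRL 73,023.62

Profitable loop is BRL → MXN → SEK → BRL:
BRL 5,754,000.00 × 3.465 = MXN 19,937,610.00
MXN 19,937,610.00 ÷ 1.783 = SEK 11,182,058.33
SEK 11,182,058.33 ÷ 1.919 = BRL 5,827,023.62
Profit = BRL 5,827,023.62 − BRL 5,754,000.00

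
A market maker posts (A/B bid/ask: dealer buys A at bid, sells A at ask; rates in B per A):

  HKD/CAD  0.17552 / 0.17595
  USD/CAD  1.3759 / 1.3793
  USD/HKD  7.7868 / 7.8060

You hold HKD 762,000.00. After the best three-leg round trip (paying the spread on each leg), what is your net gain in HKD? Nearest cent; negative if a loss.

Net profit: HKD 1,350.55

Best loop HKD → USD → CAD → HKD:
HKD 762,000.00 ÷ 7.8060 (buy USD at ask) = USD 97,617.22
USD 97,617.22 × 1.3759 (sell USD at bid) = CAD 134,311.53
CAD 134,311.53 ÷ 0.17595 (buy HKD at ask) = HKD 763,350.55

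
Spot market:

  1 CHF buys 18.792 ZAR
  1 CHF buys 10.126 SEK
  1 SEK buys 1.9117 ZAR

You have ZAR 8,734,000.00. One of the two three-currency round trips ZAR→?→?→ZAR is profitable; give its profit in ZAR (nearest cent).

Profit: ZAR 263,002.62

Profitable loop is ZAR → CHF → SEK → ZAR:
ZAR 8,734,000.00 ÷ 18.792 = CHF 464,772.24
CHF 464,772.24 × 10.126 = SEK 4,706,283.74
SEK 4,706,283.74 × 1.9117 = ZAR 8,997,002.62
Profit = ZAR 8,997,002.62 − ZAR 8,734,000.00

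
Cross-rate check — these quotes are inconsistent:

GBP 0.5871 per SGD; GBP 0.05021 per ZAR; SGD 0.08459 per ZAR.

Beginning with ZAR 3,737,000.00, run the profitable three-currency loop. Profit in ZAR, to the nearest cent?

Profit: ZAR 41,176.25

Profitable loop is ZAR → GBP → SGD → ZAR:
ZAR 3,737,000.00 × 0.05021 = GBP 187,634.77
GBP 187,634.77 ÷ 0.5871 = SGD 319,595.93
SGD 319,595.93 ÷ 0.08459 = ZAR 3,778,176.25
Profit = ZAR 3,778,176.25 − ZAR 3,737,000.00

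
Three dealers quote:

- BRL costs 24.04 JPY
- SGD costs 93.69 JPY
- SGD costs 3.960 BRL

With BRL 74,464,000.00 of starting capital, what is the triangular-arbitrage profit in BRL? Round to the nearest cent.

Profit: BRL 1,198,863.25

Profitable loop is BRL → JPY → SGD → BRL:
BRL 74,464,000.00 × 24.04 = JPY 1,790,114,560
JPY 1,790,114,560 ÷ 93.69 = SGD 19,106,783.65
SGD 19,106,783.65 × 3.960 = BRL 75,662,863.25
Profit = BRL 75,662,863.25 − BRL 74,464,000.00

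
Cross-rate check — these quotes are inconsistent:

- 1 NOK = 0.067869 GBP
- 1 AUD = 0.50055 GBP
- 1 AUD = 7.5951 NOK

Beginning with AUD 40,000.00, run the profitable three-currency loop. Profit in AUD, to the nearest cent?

Profit: AUD 1,192.44

Profitable loop is AUD → NOK → GBP → AUD:
AUD 40,000.00 × 7.5951 = NOK 303,804.00
NOK 303,804.00 × 0.067869 = GBP 20,618.87
GBP 20,618.87 ÷ 0.50055 = AUD 41,192.44
Profit = AUD 41,192.44 − AUD 40,000.00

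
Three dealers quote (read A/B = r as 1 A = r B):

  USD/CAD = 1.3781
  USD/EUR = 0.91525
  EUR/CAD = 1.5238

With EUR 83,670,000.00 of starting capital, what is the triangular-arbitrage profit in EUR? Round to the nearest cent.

Profit: EUR 1,005,299.82

Profitable loop is EUR → CAD → USD → EUR:
EUR 83,670,000.00 × 1.5238 = CAD 127,496,346.00
CAD 127,496,346.00 ÷ 1.3781 = USD 92,516,033.67
USD 92,516,033.67 × 0.91525 = EUR 84,675,299.82
Profit = EUR 84,675,299.82 − EUR 83,670,000.00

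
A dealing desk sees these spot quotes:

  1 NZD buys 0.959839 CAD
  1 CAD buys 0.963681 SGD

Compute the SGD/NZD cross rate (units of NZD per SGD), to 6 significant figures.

1 SGD ÷ 0.963681 = 1.03769 CAD
1.03769 CAD ÷ 0.959839 = 1.08111 NZD

SGD/NZD = 1.08111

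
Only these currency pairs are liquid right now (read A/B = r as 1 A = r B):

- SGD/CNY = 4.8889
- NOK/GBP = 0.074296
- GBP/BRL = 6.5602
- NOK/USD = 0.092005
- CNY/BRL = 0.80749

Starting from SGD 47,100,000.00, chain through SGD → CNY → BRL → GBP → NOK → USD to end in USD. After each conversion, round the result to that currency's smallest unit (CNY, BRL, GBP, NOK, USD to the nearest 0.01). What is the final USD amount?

USD 35,099,273.81

SGD 47,100,000.00 × 4.8889 = CNY 230,267,190.00
CNY 230,267,190.00 × 0.80749 = BRL 185,938,453.25
BRL 185,938,453.25 ÷ 6.5602 = GBP 28,343,412.28
GBP 28,343,412.28 ÷ 0.074296 = NOK 381,493,112.42
NOK 381,493,112.42 × 0.092005 = USD 35,099,273.81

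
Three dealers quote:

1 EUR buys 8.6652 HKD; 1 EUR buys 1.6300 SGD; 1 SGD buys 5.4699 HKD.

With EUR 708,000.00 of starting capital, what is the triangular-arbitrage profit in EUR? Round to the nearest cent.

Profit: EUR 20,486.75

Profitable loop is EUR → SGD → HKD → EUR:
EUR 708,000.00 × 1.6300 = SGD 1,154,040.00
SGD 1,154,040.00 × 5.4699 = HKD 6,312,483.40
HKD 6,312,483.40 ÷ 8.6652 = EUR 728,486.75
Profit = EUR 728,486.75 − EUR 708,000.00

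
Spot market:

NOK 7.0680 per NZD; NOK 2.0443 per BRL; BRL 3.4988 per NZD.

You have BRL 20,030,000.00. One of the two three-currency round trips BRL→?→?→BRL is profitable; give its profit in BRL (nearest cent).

Profitable loop is BRL → NOK → NZD → BRL:
BRL 20,030,000.00 × 2.0443 = NOK 40,947,329.00
NOK 40,947,329.00 ÷ 7.0680 = NZD 5,793,340.27
NZD 5,793,340.27 × 3.4988 = BRL 20,269,738.92
Profit = BRL 20,269,738.92 − BRL 20,030,000.00

Profit: BRL 239,738.92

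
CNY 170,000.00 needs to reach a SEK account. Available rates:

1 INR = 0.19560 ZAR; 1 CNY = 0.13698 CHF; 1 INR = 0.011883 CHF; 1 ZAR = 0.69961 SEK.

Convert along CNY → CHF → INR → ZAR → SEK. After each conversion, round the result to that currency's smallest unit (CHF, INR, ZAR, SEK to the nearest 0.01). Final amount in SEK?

CNY 170,000.00 × 0.13698 = CHF 23,286.60
CHF 23,286.60 ÷ 0.011883 = INR 1,959,656.65
INR 1,959,656.65 × 0.19560 = ZAR 383,308.84
ZAR 383,308.84 × 0.69961 = SEK 268,166.70

SEK 268,166.70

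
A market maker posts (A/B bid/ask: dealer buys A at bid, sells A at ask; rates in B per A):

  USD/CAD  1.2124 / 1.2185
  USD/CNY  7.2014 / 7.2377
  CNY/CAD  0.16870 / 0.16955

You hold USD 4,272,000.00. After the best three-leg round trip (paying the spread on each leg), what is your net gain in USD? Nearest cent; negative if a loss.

Best loop USD → CNY → CAD → USD:
USD 4,272,000.00 × 7.2014 (sell USD at bid) = CNY 30,764,380.80
CNY 30,764,380.80 × 0.16870 (sell CNY at bid) = CAD 5,189,951.04
CAD 5,189,951.04 ÷ 1.2185 (buy USD at ask) = USD 4,259,295.07

Net result: USD -12,704.93 (no profitable arbitrage after spreads)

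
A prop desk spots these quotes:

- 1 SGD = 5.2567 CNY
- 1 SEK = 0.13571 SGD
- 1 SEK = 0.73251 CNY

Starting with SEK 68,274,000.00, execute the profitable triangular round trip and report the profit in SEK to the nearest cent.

Profit: SEK 1,830,171.75

Profitable loop is SEK → CNY → SGD → SEK:
SEK 68,274,000.00 × 0.73251 = CNY 50,011,387.74
CNY 50,011,387.74 ÷ 5.2567 = SGD 9,513,837.15
SGD 9,513,837.15 ÷ 0.13571 = SEK 70,104,171.75
Profit = SEK 70,104,171.75 − SEK 68,274,000.00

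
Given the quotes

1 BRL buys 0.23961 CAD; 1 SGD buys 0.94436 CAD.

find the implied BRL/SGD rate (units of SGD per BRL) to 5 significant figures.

1 BRL × 0.23961 = 0.23961 CAD
0.23961 CAD ÷ 0.94436 = 0.253727 SGD

BRL/SGD = 0.25373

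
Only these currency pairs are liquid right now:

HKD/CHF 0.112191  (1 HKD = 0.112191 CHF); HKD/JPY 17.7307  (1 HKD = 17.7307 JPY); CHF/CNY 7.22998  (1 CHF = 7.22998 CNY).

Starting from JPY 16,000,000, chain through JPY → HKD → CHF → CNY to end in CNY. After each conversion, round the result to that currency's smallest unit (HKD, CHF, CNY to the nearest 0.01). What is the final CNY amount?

CNY 731,963.18

JPY 16,000,000 ÷ 17.7307 = HKD 902,389.64
HKD 902,389.64 × 0.112191 = CHF 101,240.00
CHF 101,240.00 × 7.22998 = CNY 731,963.18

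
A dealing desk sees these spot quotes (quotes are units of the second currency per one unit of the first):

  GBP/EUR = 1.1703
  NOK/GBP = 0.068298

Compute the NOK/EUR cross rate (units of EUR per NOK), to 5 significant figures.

NOK/EUR = 0.079929

1 NOK × 0.068298 = 0.068298 GBP
0.068298 GBP × 1.1703 = 0.0799291 EUR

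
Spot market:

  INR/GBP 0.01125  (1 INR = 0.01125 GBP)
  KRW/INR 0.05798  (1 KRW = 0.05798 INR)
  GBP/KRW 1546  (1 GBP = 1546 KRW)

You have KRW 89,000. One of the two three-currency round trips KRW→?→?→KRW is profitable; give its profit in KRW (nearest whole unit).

Profitable loop is KRW → INR → GBP → KRW:
KRW 89,000 × 0.05798 = INR 5,160.22
INR 5,160.22 × 0.01125 = GBP 58.05
GBP 58.05 × 1546 = KRW 89,749
Profit = KRW 89,749 − KRW 89,000

Profit: KRW 749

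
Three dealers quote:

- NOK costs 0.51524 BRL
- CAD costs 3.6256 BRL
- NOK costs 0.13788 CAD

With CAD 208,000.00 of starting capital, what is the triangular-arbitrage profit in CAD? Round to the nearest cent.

Profit: CAD 6,383.69

Profitable loop is CAD → NOK → BRL → CAD:
CAD 208,000.00 ÷ 0.13788 = NOK 1,508,558.17
NOK 1,508,558.17 × 0.51524 = BRL 777,269.51
BRL 777,269.51 ÷ 3.6256 = CAD 214,383.69
Profit = CAD 214,383.69 − CAD 208,000.00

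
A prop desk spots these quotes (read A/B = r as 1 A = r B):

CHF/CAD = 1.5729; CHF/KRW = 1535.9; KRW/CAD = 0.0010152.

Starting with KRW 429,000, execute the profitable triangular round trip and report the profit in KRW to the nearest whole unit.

Profitable loop is KRW → CHF → CAD → KRW:
KRW 429,000 ÷ 1535.9 = CHF 279.32
CHF 279.32 × 1.5729 = CAD 439.33
CAD 439.33 ÷ 0.0010152 = KRW 432,757
Profit = KRW 432,757 − KRW 429,000

Profit: KRW 3,757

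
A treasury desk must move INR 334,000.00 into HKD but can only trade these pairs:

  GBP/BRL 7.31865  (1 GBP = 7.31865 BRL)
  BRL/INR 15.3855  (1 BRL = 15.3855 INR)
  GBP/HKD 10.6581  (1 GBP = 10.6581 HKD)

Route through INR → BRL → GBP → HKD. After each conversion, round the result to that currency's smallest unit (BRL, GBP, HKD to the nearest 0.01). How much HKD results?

HKD 31,614.27

INR 334,000.00 ÷ 15.3855 = BRL 21,708.75
BRL 21,708.75 ÷ 7.31865 = GBP 2,966.22
GBP 2,966.22 × 10.6581 = HKD 31,614.27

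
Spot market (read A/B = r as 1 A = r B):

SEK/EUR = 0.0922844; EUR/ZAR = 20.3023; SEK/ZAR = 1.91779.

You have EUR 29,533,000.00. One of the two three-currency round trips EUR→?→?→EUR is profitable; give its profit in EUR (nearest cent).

Profit: EUR 696,786.59

Profitable loop is EUR → SEK → ZAR → EUR:
EUR 29,533,000.00 ÷ 0.0922844 = SEK 320,021,585.45
SEK 320,021,585.45 × 1.91779 = ZAR 613,734,196.35
ZAR 613,734,196.35 ÷ 20.3023 = EUR 30,229,786.59
Profit = EUR 30,229,786.59 − EUR 29,533,000.00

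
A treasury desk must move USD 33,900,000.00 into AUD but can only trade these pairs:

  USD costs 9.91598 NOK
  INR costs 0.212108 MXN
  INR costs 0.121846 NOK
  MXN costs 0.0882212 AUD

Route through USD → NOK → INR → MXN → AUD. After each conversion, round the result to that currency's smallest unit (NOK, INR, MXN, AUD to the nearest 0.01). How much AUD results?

USD 33,900,000.00 × 9.91598 = NOK 336,151,722.00
NOK 336,151,722.00 ÷ 0.121846 = INR 2,758,824,434.12
INR 2,758,824,434.12 × 0.212108 = MXN 585,168,733.07
MXN 585,168,733.07 × 0.0882212 = AUD 51,624,287.83

AUD 51,624,287.83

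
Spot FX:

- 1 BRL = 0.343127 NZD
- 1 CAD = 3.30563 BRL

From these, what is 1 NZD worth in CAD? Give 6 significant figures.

1 NZD ÷ 0.343127 = 2.91437 BRL
2.91437 BRL ÷ 3.30563 = 0.881639 CAD

NZD/CAD = 0.881639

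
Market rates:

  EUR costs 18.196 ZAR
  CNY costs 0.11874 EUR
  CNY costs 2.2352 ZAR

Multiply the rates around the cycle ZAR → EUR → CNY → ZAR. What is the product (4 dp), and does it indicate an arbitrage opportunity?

1.0345 (arbitrage exists)

Around ZAR → EUR → CNY → ZAR: 1 ÷ 18.196 ÷ 0.11874 × 2.2352 = 1.034531
Product > 1; profitable direction is ZAR → EUR → CNY → ZAR.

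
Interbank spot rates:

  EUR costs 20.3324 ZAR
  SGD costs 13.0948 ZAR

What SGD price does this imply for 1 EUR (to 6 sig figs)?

1 EUR × 20.3324 = 20.3324 ZAR
20.3324 ZAR ÷ 13.0948 = 1.55271 SGD

EUR/SGD = 1.55271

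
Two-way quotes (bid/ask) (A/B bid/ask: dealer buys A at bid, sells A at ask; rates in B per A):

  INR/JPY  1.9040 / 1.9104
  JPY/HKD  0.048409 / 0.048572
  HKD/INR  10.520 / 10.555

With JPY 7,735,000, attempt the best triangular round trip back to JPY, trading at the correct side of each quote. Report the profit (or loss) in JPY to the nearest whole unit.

Best loop JPY → INR → HKD → JPY:
JPY 7,735,000 ÷ 1.9104 (buy INR at ask) = INR 4,048,890.28
INR 4,048,890.28 ÷ 10.555 (buy HKD at ask) = HKD 383,599.27
HKD 383,599.27 ÷ 0.048572 (buy JPY at ask) = JPY 7,897,539

Net profit: JPY 162,539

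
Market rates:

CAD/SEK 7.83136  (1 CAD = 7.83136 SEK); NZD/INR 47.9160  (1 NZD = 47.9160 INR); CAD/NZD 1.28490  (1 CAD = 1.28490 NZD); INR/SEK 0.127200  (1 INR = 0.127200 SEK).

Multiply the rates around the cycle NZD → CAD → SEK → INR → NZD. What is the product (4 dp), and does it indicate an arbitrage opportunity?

Around NZD → CAD → SEK → INR → NZD: 1 ÷ 1.28490 × 7.83136 ÷ 0.127200 ÷ 47.9160 = 1.000000
Product ≈ 1 (deviation 0.000%, within rounding noise).

1.0000 (no arbitrage)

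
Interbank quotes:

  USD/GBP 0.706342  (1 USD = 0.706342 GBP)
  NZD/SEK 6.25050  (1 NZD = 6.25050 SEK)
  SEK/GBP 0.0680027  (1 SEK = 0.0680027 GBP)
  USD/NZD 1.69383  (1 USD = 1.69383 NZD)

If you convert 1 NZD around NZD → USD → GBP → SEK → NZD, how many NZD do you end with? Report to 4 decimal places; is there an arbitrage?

Around NZD → USD → GBP → SEK → NZD: 1 ÷ 1.69383 × 0.706342 ÷ 0.0680027 ÷ 6.25050 = 0.981080
Product < 1; profitable direction is NZD → SEK → GBP → USD → NZD.

0.9811 (arbitrage exists)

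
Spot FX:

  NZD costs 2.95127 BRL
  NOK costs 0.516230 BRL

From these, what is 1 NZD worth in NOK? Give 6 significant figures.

NZD/NOK = 5.71697

1 NZD × 2.95127 = 2.95127 BRL
2.95127 BRL ÷ 0.516230 = 5.71697 NOK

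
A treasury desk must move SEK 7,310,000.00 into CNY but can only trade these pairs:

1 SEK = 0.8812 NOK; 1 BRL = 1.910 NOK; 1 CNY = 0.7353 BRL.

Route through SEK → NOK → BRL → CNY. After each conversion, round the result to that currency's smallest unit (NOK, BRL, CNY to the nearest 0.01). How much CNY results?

SEK 7,310,000.00 × 0.8812 = NOK 6,441,572.00
NOK 6,441,572.00 ÷ 1.910 = BRL 3,372,550.79
BRL 3,372,550.79 ÷ 0.7353 = CNY 4,586,632.38

CNY 4,586,632.38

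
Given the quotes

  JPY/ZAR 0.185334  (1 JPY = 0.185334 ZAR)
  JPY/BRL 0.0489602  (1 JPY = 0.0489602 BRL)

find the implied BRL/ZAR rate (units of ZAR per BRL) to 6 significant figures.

1 BRL ÷ 0.0489602 = 20.4248 JPY
20.4248 JPY × 0.185334 = 3.7854 ZAR

BRL/ZAR = 3.78540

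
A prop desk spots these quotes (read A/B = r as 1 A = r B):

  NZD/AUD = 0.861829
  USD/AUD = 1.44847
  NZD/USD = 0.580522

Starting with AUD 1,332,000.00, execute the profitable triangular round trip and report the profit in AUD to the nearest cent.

Profitable loop is AUD → USD → NZD → AUD:
AUD 1,332,000.00 ÷ 1.44847 = USD 919,591.02
USD 919,591.02 ÷ 0.580522 = NZD 1,584,076.08
NZD 1,584,076.08 × 0.861829 = AUD 1,365,202.71
Profit = AUD 1,365,202.71 − AUD 1,332,000.00

Profit: AUD 33,202.71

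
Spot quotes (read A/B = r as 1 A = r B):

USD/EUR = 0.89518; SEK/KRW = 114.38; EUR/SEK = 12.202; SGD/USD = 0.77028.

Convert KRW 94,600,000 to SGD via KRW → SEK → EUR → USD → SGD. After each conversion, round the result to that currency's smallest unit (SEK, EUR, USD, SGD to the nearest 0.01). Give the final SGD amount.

KRW 94,600,000 ÷ 114.38 = SEK 827,067.67
SEK 827,067.67 ÷ 12.202 = EUR 67,781.32
EUR 67,781.32 ÷ 0.89518 = USD 75,718.09
USD 75,718.09 ÷ 0.77028 = SGD 98,299.44

SGD 98,299.44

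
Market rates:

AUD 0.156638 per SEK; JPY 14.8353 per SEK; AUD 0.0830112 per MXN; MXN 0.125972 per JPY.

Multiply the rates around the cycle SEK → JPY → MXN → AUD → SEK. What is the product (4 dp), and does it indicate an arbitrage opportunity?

Around SEK → JPY → MXN → AUD → SEK: 1 × 14.8353 × 0.125972 × 0.0830112 ÷ 0.156638 = 0.990398
Product < 1; profitable direction is SEK → AUD → MXN → JPY → SEK.

0.9904 (arbitrage exists)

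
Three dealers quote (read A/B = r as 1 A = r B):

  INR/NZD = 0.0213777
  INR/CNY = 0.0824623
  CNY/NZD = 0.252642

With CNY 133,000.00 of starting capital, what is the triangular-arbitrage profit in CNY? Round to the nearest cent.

Profitable loop is CNY → INR → NZD → CNY:
CNY 133,000.00 ÷ 0.0824623 = INR 1,612,858.24
INR 1,612,858.24 × 0.0213777 = NZD 34,479.20
NZD 34,479.20 ÷ 0.252642 = CNY 136,474.54
Profit = CNY 136,474.54 − CNY 133,000.00

Profit: CNY 3,474.54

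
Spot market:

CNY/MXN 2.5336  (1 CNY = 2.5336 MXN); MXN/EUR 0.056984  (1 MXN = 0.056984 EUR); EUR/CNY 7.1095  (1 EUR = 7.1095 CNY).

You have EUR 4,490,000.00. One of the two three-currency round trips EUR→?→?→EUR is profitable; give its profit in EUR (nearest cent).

Profitable loop is EUR → CNY → MXN → EUR:
EUR 4,490,000.00 × 7.1095 = CNY 31,921,655.00
CNY 31,921,655.00 × 2.5336 = MXN 80,876,705.11
MXN 80,876,705.11 × 0.056984 = EUR 4,608,678.16
Profit = EUR 4,608,678.16 − EUR 4,490,000.00

Profit: EUR 118,678.16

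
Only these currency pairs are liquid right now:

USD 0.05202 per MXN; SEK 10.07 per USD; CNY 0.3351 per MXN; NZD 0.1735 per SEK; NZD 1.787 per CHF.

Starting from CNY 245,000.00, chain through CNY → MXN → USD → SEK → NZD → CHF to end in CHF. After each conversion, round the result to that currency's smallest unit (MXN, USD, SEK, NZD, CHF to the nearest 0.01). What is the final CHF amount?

CHF 37,184.88

CNY 245,000.00 ÷ 0.3351 = MXN 731,125.04
MXN 731,125.04 × 0.05202 = USD 38,033.12
USD 38,033.12 × 10.07 = SEK 382,993.52
SEK 382,993.52 × 0.1735 = NZD 66,449.38
NZD 66,449.38 ÷ 1.787 = CHF 37,184.88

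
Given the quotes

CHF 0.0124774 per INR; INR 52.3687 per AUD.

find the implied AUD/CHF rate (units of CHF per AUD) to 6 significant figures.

AUD/CHF = 0.653425

1 AUD × 52.3687 = 52.3687 INR
52.3687 INR × 0.0124774 = 0.653425 CHF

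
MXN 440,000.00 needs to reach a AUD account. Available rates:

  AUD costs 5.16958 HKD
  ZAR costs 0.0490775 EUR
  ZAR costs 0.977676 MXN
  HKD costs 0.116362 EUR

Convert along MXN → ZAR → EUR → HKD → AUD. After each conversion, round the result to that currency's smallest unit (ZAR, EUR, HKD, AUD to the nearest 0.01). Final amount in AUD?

MXN 440,000.00 ÷ 0.977676 = ZAR 450,046.85
ZAR 450,046.85 × 0.0490775 = EUR 22,087.17
EUR 22,087.17 ÷ 0.116362 = HKD 189,814.29
HKD 189,814.29 ÷ 5.16958 = AUD 36,717.55

AUD 36,717.55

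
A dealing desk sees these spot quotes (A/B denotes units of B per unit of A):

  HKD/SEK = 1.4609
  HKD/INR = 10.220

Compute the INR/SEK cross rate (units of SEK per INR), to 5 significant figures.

1 INR ÷ 10.220 = 0.0978474 HKD
0.0978474 HKD × 1.4609 = 0.142945 SEK

INR/SEK = 0.14295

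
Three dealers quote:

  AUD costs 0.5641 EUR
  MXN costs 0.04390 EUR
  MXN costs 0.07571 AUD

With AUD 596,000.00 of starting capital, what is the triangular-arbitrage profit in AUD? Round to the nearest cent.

Profitable loop is AUD → MXN → EUR → AUD:
AUD 596,000.00 ÷ 0.07571 = MXN 7,872,143.71
MXN 7,872,143.71 × 0.04390 = EUR 345,587.11
EUR 345,587.11 ÷ 0.5641 = AUD 612,634.48
Profit = AUD 612,634.48 − AUD 596,000.00

Profit: AUD 16,634.48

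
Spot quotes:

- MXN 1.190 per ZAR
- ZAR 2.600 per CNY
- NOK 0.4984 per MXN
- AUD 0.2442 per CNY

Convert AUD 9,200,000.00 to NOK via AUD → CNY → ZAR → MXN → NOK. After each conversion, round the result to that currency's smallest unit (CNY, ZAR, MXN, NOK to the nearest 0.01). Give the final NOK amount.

NOK 58,095,234.72

AUD 9,200,000.00 ÷ 0.2442 = CNY 37,674,037.67
CNY 37,674,037.67 × 2.600 = ZAR 97,952,497.94
ZAR 97,952,497.94 × 1.190 = MXN 116,563,472.55
MXN 116,563,472.55 × 0.4984 = NOK 58,095,234.72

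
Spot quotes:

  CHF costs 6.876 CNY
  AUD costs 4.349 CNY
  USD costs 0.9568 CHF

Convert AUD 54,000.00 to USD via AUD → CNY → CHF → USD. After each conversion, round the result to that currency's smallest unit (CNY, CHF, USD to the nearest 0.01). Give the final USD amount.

AUD 54,000.00 × 4.349 = CNY 234,846.00
CNY 234,846.00 ÷ 6.876 = CHF 34,154.45
CHF 34,154.45 ÷ 0.9568 = USD 35,696.54

USD 35,696.54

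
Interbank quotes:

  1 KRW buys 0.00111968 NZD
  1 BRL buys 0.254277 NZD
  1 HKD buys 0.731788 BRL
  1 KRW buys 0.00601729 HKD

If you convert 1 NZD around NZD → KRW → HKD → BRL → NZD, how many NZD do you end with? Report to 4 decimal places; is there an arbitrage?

Around NZD → KRW → HKD → BRL → NZD: 1 ÷ 0.00111968 × 0.00601729 × 0.731788 × 0.254277 = 0.999999
Product ≈ 1 (deviation 0.000%, within rounding noise).

1.0000 (no arbitrage)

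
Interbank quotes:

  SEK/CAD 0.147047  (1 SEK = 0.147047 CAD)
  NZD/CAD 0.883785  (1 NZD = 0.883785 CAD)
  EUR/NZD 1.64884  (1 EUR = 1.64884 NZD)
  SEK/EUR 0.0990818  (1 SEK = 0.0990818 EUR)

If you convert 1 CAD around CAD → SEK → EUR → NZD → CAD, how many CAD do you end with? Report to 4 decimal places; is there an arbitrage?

Around CAD → SEK → EUR → NZD → CAD: 1 ÷ 0.147047 × 0.0990818 × 1.64884 × 0.883785 = 0.981890
Product < 1; profitable direction is CAD → NZD → EUR → SEK → CAD.

0.9819 (arbitrage exists)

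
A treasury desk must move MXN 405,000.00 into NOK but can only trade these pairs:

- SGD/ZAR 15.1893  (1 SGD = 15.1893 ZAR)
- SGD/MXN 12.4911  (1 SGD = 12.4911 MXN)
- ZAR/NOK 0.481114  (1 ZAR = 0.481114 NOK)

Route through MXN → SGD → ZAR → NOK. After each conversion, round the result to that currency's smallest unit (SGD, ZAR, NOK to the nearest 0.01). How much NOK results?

NOK 236,940.97

MXN 405,000.00 ÷ 12.4911 = SGD 32,423.09
SGD 32,423.09 × 15.1893 = ZAR 492,484.04
ZAR 492,484.04 × 0.481114 = NOK 236,940.97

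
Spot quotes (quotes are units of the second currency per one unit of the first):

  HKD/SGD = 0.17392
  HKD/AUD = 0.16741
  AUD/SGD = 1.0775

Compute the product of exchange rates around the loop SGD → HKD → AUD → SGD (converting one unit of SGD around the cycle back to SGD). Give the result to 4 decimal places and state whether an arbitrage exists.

Around SGD → HKD → AUD → SGD: 1 ÷ 0.17392 × 0.16741 × 1.0775 = 1.037168
Product > 1; profitable direction is SGD → HKD → AUD → SGD.

1.0372 (arbitrage exists)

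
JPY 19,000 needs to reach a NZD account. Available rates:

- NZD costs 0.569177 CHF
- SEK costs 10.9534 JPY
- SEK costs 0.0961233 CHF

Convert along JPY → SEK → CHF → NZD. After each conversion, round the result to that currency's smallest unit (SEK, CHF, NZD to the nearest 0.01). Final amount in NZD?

JPY 19,000 ÷ 10.9534 = SEK 1,734.62
SEK 1,734.62 × 0.0961233 = CHF 166.74
CHF 166.74 ÷ 0.569177 = NZD 292.95

NZD 292.95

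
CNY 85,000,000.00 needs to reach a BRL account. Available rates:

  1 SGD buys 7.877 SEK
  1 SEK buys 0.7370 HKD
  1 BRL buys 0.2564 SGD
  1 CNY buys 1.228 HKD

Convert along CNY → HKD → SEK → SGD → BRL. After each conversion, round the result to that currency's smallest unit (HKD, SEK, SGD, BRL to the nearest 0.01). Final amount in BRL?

BRL 70,124,687.40

CNY 85,000,000.00 × 1.228 = HKD 104,380,000.00
HKD 104,380,000.00 ÷ 0.7370 = SEK 141,628,222.52
SEK 141,628,222.52 ÷ 7.877 = SGD 17,979,969.85
SGD 17,979,969.85 ÷ 0.2564 = BRL 70,124,687.40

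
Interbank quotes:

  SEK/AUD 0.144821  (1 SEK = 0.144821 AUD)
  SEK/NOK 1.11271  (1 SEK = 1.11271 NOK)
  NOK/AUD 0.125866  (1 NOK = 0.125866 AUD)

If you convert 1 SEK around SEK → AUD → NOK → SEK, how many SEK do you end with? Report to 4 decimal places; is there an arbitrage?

1.0340 (arbitrage exists)

Around SEK → AUD → NOK → SEK: 1 × 0.144821 ÷ 0.125866 ÷ 1.11271 = 1.034049
Product > 1; profitable direction is SEK → AUD → NOK → SEK.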